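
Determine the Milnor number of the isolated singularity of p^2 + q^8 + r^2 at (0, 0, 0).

7

The Hessian of f at 0 has rank 2. Corank 1: A-series; mu = 7 gives A_7.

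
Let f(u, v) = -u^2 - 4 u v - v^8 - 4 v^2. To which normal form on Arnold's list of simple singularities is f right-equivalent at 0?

A_{7}

The Hessian of f at 0 is [[-2, -4], [-4, -8]] with rank 1, so corank 1. A Groebner basis of the Jacobian ideal J(f) in C{u,v} is {v^7, u + 2*v}; counting standard monomials gives mu = 7. Corank 1: A-series; mu = 7 gives A_7.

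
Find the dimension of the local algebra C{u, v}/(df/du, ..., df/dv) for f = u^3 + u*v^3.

The Hessian of f at 0 is [[0, 0], [0, 0]] with rank 0, so corank 2. A Groebner basis of the Jacobian ideal J(f) in C{u,v} is {u^3, u*v^2, 3*u^2 + v^3}; counting standard monomials gives mu = 7. Corank 2; j^3 = u^3 is a perfect cube, so E-series; the 4-jet and mu = 7 give E_7.

7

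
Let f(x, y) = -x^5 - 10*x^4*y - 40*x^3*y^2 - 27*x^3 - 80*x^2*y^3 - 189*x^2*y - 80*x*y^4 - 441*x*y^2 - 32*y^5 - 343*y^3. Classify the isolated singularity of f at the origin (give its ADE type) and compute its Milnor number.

The Hessian of f at 0 has rank 0. Corank 2; j^3 = -(3*x + 7*y)^3 is a perfect cube, so E-series; the 5-jet and mu = 8 give E_8.

Type E_{8}, Milnor number mu = 8.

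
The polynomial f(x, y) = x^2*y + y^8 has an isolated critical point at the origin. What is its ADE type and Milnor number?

Type D_9, Milnor number mu = 9.

The Hessian of f at 0 is [[0, 0], [0, 0]] with rank 0, so corank 2. A Groebner basis of the Jacobian ideal J(f) in C{x,y} is {x^2/8 + y^7, x^3, x*y}; counting standard monomials gives mu = 9. Corank 2; j^3 = x^2*y has shape L^2 M (L != M), so D-series; mu = 9 gives D_9.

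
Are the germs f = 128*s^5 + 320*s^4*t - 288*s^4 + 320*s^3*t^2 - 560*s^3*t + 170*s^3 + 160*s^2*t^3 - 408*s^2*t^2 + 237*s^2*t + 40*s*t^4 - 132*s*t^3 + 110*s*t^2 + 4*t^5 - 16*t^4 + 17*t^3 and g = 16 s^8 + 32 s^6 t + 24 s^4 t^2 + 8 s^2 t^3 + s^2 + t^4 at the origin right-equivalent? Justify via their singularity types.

The Hessian of f at 0 has rank 0. Corank 2; j^3 = (2*s + t)*(85*s^2 + 76*s*t + 17*t^2) splits into three distinct lines over C (the quadratic factor has nonzero discriminant), so D_4. The Hessian of g at 0 has rank 1. Corank 1: A-series; mu = 3 gives A_3. f is D_4 but g is A_3, hence not right-equivalent.

No.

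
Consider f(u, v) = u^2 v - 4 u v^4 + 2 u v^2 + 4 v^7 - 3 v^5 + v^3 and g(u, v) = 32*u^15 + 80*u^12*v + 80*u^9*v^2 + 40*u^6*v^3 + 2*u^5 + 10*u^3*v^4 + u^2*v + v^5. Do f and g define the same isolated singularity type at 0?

Yes.

The Hessian of f at 0 has rank 0. Corank 2; j^3 = v*(u + v)^2 has shape L^2 M (L != M), so D-series; mu = 6 gives D_6. The Hessian of g at 0 has rank 0. Corank 2; j^3 = u^2*v has shape L^2 M (L != M), so D-series; mu = 6 gives D_6. Both have type D_6, hence right-equivalent.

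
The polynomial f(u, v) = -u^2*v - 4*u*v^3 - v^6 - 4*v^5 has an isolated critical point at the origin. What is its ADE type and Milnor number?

Type D_7, Milnor number mu = 7.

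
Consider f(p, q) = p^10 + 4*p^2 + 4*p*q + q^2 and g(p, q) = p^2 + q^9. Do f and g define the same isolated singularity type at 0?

No.

The Hessian of f at 0 has rank 1. Corank 1: A-series; mu = 9 gives A_9. The Hessian of g at 0 has rank 1. Corank 1: A-series; mu = 8 gives A_8. f is A_9 but g is A_8, hence not right-equivalent.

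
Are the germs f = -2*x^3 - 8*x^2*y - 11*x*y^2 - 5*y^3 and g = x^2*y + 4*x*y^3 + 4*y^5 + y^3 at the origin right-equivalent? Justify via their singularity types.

Yes.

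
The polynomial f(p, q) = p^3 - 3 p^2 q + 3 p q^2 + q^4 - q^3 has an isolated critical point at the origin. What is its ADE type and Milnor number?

The Hessian of f at 0 has rank 0. Corank 2; j^3 = (p - q)^3 is a perfect cube, so E-series; the 4-jet and mu = 6 give E_6.

Type E_6, Milnor number mu = 6.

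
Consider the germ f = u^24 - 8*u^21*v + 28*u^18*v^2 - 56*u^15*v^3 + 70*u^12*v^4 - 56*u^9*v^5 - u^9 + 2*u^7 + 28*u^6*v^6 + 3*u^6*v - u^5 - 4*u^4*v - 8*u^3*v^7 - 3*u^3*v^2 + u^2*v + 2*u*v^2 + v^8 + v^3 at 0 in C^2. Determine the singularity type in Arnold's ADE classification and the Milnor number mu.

Type D_{9}, Milnor number mu = 9.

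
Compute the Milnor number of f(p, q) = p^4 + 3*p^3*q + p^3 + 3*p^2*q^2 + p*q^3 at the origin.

7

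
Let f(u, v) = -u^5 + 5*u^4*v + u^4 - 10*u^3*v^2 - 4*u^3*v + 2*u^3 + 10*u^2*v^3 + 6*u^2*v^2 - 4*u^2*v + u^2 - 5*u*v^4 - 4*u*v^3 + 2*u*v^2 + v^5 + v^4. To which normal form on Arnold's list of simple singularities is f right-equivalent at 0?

A4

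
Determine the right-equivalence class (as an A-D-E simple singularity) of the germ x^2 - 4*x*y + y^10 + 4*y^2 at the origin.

The Hessian of f at 0 has rank 1. Corank 1: A-series; mu = 9 gives A_9.

A9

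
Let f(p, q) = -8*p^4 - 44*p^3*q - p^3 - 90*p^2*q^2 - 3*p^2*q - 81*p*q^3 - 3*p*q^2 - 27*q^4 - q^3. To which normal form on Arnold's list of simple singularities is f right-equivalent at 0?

The Hessian of f at 0 is [[0, 0], [0, 0]] with rank 0, so corank 2. A Groebner basis of the Jacobian ideal J(f) in C{p,q} is {3*p^2/4 + 3*p*q/2 + q^4 + q^3/4 + 3*q^2/4, p^3 + 15*p^2/4 + 15*p*q/2 + 9*q^3/4 + 15*q^2/4, p^2*q - 9*p^2/4 - 9*p*q/2 - 7*q^3/4 - 9*q^2/4, p^2 + p*q^2 + 2*p*q + 4*q^3/3 + q^2}; counting standard monomials gives mu = 7. Corank 2; j^3 = -(p + q)^3 is a perfect cube, so E-series; the 4-jet and mu = 7 give E_7.

E_{7}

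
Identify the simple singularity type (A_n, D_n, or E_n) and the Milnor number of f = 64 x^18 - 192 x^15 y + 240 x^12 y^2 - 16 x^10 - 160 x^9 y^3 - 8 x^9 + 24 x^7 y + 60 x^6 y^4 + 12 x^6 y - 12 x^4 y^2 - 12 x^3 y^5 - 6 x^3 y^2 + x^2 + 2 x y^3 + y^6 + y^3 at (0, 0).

The Hessian of f at 0 has rank 1. Corank 1: A-series; mu = 2 gives A_2.

Type A2, Milnor number mu = 2.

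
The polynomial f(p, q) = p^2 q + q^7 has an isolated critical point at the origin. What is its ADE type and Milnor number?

The Hessian of f at 0 is [[0, 0], [0, 0]] with rank 0, so corank 2. A Groebner basis of the Jacobian ideal J(f) in C{p,q} is {p^2/7 + q^6, p^3, p*q}; counting standard monomials gives mu = 8. Corank 2; j^3 = p^2*q has shape L^2 M (L != M), so D-series; mu = 8 gives D_8.

Type D_{8}, Milnor number mu = 8.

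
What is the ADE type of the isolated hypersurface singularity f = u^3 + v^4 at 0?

E_6

The Hessian of f at 0 is [[0, 0], [0, 0]] with rank 0, so corank 2. A Groebner basis of the Jacobian ideal J(f) in C{u,v} is {v^3, u^2}; counting standard monomials gives mu = 6. Corank 2; j^3 = u^3 is a perfect cube, so E-series; the 4-jet and mu = 6 give E_6.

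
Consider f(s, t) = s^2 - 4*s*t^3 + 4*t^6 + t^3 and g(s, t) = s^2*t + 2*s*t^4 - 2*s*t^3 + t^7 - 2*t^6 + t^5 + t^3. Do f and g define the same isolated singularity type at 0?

No.

The Hessian of f at 0 has rank 1. Corank 1: A-series; mu = 2 gives A_2. The Hessian of g at 0 has rank 0. Corank 2; j^3 = t*(s^2 + t^2) splits into three distinct lines over C (the quadratic factor has nonzero discriminant), so D_4. f is A_2 but g is D_4, hence not right-equivalent.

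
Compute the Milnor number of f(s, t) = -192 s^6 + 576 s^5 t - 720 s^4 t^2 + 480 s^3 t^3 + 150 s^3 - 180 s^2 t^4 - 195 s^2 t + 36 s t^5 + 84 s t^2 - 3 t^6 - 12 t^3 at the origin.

7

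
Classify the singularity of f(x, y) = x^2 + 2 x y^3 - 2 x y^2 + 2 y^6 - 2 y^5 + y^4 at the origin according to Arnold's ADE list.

A_5

The Hessian of f at 0 has rank 1. Corank 1: A-series; mu = 5 gives A_5.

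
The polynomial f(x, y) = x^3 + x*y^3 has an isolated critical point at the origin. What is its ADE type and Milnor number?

Type E7, Milnor number mu = 7.

The Hessian of f at 0 has rank 0. Corank 2; j^3 = x^3 is a perfect cube, so E-series; the 4-jet and mu = 7 give E_7.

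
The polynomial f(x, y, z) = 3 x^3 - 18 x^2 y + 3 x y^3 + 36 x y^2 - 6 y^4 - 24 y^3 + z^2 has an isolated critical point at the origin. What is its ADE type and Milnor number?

Type E7, Milnor number mu = 7.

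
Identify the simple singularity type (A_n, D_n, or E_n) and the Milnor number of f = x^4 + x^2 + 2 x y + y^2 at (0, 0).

The Hessian of f at 0 is [[2, 2], [2, 2]] with rank 1, so corank 1. A Groebner basis of the Jacobian ideal J(f) in C{x,y} is {y^3, x + y}; counting standard monomials gives mu = 3. Corank 1: A-series; mu = 3 gives A_3.

Type A3, Milnor number mu = 3.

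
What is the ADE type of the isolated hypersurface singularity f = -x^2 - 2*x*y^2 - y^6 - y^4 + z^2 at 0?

The Hessian of f at 0 is [[-2, 0, 0], [0, 0, 0], [0, 0, 2]] with rank 2, so corank 1. A Groebner basis of the Jacobian ideal J(f) in C{x,y,z} is {x^3, x^2*y, x + y^2, z}; counting standard monomials gives mu = 5. Corank 1: A-series; mu = 5 gives A_5.

A_{5}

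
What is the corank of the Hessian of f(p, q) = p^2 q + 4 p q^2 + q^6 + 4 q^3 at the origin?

2

Hessian at 0 has rank 0.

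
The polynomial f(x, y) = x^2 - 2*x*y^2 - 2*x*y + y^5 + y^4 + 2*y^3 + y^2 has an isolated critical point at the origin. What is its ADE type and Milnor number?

The Hessian of f at 0 has rank 1. Corank 1: A-series; mu = 4 gives A_4.

Type A_{4}, Milnor number mu = 4.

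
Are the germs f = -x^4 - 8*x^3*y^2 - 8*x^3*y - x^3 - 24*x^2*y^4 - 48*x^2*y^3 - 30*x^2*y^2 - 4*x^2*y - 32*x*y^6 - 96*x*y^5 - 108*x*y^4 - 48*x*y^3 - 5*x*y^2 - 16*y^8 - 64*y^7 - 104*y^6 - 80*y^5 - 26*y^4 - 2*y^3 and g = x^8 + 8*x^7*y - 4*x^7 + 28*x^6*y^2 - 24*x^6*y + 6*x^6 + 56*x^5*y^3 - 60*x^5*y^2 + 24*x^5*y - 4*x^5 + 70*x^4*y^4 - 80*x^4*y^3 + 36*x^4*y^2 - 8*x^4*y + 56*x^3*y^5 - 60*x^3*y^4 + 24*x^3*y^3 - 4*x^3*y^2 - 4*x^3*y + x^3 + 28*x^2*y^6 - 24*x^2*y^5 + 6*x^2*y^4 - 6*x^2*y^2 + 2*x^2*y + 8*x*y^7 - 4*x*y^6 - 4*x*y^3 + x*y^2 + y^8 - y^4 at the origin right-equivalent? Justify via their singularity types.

Yes.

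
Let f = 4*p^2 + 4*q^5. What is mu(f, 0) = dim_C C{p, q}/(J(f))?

4

The Hessian of f at 0 is [[8, 0], [0, 0]] with rank 1, so corank 1. A Groebner basis of the Jacobian ideal J(f) in C{p,q} is {q^4, p}; counting standard monomials gives mu = 4. Corank 1: A-series; mu = 4 gives A_4.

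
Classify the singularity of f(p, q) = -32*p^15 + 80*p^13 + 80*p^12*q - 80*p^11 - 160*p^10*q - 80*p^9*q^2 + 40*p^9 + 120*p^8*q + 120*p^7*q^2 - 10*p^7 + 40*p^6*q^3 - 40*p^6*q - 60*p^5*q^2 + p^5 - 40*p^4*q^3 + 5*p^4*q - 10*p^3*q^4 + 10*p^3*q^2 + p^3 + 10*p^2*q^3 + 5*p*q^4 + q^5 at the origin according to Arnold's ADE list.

The Hessian of f at 0 has rank 0. Corank 2; j^3 = p^3 is a perfect cube, so E-series; the 5-jet and mu = 8 give E_8.

E_{8}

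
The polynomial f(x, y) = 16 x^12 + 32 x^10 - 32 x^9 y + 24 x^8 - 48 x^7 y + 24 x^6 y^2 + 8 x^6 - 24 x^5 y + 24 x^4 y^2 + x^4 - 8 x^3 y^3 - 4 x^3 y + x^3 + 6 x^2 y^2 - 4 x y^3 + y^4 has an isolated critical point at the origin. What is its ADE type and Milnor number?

The Hessian of f at 0 has rank 0. Corank 2; j^3 = x^3 is a perfect cube, so E-series; the 4-jet and mu = 6 give E_6.

Type E_{6}, Milnor number mu = 6.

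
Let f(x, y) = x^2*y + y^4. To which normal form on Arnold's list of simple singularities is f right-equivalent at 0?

D_{5}

The Hessian of f at 0 has rank 0. Corank 2; j^3 = x^2*y has shape L^2 M (L != M), so D-series; mu = 5 gives D_5.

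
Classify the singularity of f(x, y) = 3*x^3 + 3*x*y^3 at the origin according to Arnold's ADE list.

The Hessian of f at 0 has rank 0. Corank 2; j^3 = 3*x^3 is a perfect cube, so E-series; the 4-jet and mu = 7 give E_7.

E_7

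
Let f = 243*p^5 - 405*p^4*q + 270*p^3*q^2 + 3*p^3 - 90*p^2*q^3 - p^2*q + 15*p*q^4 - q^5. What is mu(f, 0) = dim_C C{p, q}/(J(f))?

6

The Hessian of f at 0 is [[0, 0], [0, 0]] with rank 0, so corank 2. A Groebner basis of the Jacobian ideal J(f) in C{p,q} is {p*q/15 + q^4, p*q^2, p^2 - p*q/3}; counting standard monomials gives mu = 6. Corank 2; j^3 = p^2*(3*p - q) has shape L^2 M (L != M), so D-series; mu = 6 gives D_6.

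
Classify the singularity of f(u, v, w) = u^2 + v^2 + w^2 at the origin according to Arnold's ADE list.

A_{1}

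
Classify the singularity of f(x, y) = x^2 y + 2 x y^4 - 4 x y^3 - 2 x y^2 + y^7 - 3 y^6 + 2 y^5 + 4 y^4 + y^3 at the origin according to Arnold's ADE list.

D_{7}

The Hessian of f at 0 is [[0, 0], [0, 0]] with rank 0, so corank 2. A Groebner basis of the Jacobian ideal J(f) in C{x,y} is {x*y + y^4 - 2*y^3 - y^2, x^3 + 9*x^2/10 + 39*x*y/5 - 101*y^3/5 - 87*y^2/10, x^2*y + x^2/5 + 22*x*y/5 - 53*y^3/5 - 23*y^2/5, -x^2/10 + x*y^2 + 9*x*y/5 - 21*y^3/5 - 17*y^2/10}; counting standard monomials gives mu = 7. Corank 2; j^3 = y*(x - y)^2 has shape L^2 M (L != M), so D-series; mu = 7 gives D_7.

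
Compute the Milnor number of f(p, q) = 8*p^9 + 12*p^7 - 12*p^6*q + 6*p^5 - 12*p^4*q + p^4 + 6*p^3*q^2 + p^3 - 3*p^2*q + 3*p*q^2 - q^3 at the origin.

The Hessian of f at 0 has rank 0. Corank 2; j^3 = (p - q)^3 is a perfect cube, so E-series; the 4-jet and mu = 6 give E_6.

6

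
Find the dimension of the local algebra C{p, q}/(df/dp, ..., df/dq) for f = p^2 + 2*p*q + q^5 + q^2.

4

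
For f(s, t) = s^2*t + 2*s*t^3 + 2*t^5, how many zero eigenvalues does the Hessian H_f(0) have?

2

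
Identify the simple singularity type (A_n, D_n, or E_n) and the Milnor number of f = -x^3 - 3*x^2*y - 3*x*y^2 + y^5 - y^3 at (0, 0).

The Hessian of f at 0 has rank 0. Corank 2; j^3 = -(x + y)^3 is a perfect cube, so E-series; the 5-jet and mu = 8 give E_8.

Type E_8, Milnor number mu = 8.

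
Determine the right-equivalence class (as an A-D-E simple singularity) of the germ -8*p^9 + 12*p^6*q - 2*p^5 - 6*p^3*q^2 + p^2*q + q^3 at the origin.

The Hessian of f at 0 is [[0, 0], [0, 0]] with rank 0, so corank 2. A Groebner basis of the Jacobian ideal J(f) in C{p,q} is {q^3, p^2 + 3*q^2, p*q}; counting standard monomials gives mu = 4. Corank 2; j^3 = q*(p^2 + q^2) splits into three distinct lines over C (the quadratic factor has nonzero discriminant), so D_4.

D_{4}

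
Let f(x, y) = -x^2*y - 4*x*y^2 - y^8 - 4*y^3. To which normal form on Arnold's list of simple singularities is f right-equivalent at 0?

The Hessian of f at 0 is [[0, 0], [0, 0]] with rank 0, so corank 2. A Groebner basis of the Jacobian ideal J(f) in C{x,y} is {x^2/8 + y^7 - y^2/2, x^3 + 8*y^3, x*y + 2*y^2}; counting standard monomials gives mu = 9. Corank 2; j^3 = -y*(x + 2*y)^2 has shape L^2 M (L != M), so D-series; mu = 9 gives D_9.

D_{9}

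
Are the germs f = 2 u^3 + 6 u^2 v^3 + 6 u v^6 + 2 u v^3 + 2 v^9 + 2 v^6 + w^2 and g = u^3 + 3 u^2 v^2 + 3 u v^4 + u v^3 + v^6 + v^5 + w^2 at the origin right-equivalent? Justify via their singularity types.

Yes.

The Hessian of f at 0 is [[0, 0, 0], [0, 0, 0], [0, 0, 2]] with rank 1, so corank 2. A Groebner basis of the Jacobian ideal J(f) in C{u,v,w} is {u^3, u*v^2, 3*u^2 + v^3, w}; counting standard monomials gives mu = 7. Corank 2; j^3 = 2*u^3 is a perfect cube, so E-series; the 4-jet and mu = 7 give E_7. The Hessian of g at 0 is [[0, 0, 0], [0, 0, 0], [0, 0, 2]] with rank 1, so corank 2. A Groebner basis of the Jacobian ideal J(g) in C{u,v,w} is {-u^2 + v^4 - v^3/3, u^3, u^2*v + u^2/3 + v^3/9, u^2 + u*v^2 + v^3/3, w}; counting standard monomials gives mu = 7. Corank 2; j^3 = u^3 is a perfect cube, so E-series; the 4-jet and mu = 7 give E_7. Both have type E_7, hence right-equivalent.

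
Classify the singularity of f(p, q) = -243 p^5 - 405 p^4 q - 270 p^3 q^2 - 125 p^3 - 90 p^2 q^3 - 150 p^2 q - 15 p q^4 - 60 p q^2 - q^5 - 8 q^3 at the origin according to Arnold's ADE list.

E_8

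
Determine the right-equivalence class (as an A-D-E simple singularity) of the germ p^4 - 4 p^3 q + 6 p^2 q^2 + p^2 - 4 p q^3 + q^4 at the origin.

A_3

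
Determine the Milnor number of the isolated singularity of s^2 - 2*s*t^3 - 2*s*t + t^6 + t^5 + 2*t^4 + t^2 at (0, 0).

4

The Hessian of f at 0 is [[2, -2], [-2, 2]] with rank 1, so corank 1. A Groebner basis of the Jacobian ideal J(f) in C{s,t} is {-s + t^3 + t, s^2 - t^2, s*t - t^2}; counting standard monomials gives mu = 4. Corank 1: A-series; mu = 4 gives A_4.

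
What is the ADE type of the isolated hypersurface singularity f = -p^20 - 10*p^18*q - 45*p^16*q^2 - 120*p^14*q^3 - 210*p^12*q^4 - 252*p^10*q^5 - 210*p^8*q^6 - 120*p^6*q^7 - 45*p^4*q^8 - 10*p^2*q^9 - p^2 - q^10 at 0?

A9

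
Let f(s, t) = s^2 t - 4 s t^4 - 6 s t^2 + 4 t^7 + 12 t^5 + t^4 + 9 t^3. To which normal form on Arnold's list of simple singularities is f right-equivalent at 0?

The Hessian of f at 0 is [[0, 0], [0, 0]] with rank 0, so corank 2. A Groebner basis of the Jacobian ideal J(f) in C{s,t} is {s^3 + 27*s^2/4 - 243*t^2/4, s^2/4 + t^3 - 9*t^2/4, s*t - 3*t^2}; counting standard monomials gives mu = 5. Corank 2; j^3 = t*(s - 3*t)^2 has shape L^2 M (L != M), so D-series; mu = 5 gives D_5.

D_5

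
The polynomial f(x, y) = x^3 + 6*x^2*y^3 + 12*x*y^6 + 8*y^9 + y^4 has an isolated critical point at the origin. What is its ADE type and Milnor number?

Type E6, Milnor number mu = 6.

The Hessian of f at 0 has rank 0. Corank 2; j^3 = x^3 is a perfect cube, so E-series; the 4-jet and mu = 6 give E_6.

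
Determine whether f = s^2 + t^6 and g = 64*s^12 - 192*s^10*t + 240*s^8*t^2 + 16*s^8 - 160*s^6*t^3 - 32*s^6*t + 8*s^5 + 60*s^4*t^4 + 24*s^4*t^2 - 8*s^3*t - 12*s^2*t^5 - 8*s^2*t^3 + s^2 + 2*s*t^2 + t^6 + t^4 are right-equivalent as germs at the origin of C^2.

The Hessian of f at 0 is [[2, 0], [0, 0]] with rank 1, so corank 1. A Groebner basis of the Jacobian ideal J(f) in C{s,t} is {t^5, s}; counting standard monomials gives mu = 5. Corank 1: A-series; mu = 5 gives A_5. The Hessian of g at 0 is [[2, 0], [0, 0]] with rank 1, so corank 1. A Groebner basis of the Jacobian ideal J(g) in C{s,t} is {s^3, s^2*t, s + t^2}; counting standard monomials gives mu = 5. Corank 1: A-series; mu = 5 gives A_5. Both have type A_5, hence right-equivalent.

Yes.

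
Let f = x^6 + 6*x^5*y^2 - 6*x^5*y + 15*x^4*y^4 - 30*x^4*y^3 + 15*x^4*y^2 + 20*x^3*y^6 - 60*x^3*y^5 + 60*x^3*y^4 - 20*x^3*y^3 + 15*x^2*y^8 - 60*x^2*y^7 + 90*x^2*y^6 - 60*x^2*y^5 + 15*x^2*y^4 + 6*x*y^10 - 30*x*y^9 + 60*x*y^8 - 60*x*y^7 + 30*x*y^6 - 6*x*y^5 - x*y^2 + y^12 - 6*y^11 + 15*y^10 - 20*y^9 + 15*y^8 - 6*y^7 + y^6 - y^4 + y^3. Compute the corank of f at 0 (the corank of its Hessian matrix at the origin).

The Hessian at 0 is [[0, 0], [0, 0]] of rank 0; hence corank 2.

2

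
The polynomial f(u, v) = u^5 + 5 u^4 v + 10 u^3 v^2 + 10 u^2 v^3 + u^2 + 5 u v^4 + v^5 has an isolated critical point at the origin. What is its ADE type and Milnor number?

Type A_4, Milnor number mu = 4.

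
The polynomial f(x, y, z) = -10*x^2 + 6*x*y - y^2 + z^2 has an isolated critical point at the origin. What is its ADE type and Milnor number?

The Hessian of f at 0 is [[-20, 6, 0], [6, -2, 0], [0, 0, 2]] with rank 3, so corank 0. A Groebner basis of the Jacobian ideal J(f) in C{x,y,z} is {x, y, z}; counting standard monomials gives mu = 1. Corank 0: nondegenerate Morse point, so A_1.

Type A_1, Milnor number mu = 1.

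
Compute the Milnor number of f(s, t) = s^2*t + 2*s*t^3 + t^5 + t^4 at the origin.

5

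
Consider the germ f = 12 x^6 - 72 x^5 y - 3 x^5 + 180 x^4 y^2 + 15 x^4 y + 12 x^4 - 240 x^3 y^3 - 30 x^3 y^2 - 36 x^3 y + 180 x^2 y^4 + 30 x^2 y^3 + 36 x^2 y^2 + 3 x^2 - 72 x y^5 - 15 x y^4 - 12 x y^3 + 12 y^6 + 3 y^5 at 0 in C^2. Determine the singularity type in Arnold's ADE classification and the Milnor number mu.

Type A_{4}, Milnor number mu = 4.

The Hessian of f at 0 has rank 1. Corank 1: A-series; mu = 4 gives A_4.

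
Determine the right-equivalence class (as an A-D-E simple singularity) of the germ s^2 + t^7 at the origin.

A6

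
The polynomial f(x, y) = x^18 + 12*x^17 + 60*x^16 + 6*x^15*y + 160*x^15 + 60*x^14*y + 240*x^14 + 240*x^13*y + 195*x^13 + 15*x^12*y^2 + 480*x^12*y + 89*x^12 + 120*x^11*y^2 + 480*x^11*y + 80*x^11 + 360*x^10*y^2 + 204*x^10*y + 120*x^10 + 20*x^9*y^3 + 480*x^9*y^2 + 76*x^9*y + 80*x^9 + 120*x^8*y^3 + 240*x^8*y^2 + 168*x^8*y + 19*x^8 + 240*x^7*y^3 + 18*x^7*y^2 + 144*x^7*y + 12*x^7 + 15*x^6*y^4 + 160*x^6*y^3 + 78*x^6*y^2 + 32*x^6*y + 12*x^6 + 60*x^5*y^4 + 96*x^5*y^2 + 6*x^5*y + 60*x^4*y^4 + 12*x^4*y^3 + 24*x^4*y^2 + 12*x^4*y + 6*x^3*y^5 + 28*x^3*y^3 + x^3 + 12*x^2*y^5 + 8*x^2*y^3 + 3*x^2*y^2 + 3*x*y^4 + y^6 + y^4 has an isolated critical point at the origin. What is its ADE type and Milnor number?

Type E_{6}, Milnor number mu = 6.

The Hessian of f at 0 is [[0, 0], [0, 0]] with rank 0, so corank 2. A Groebner basis of the Jacobian ideal J(f) in C{x,y} is {x^3, x^2*y, x^2/2 + x*y^2, y^3}; counting standard monomials gives mu = 6. Corank 2; j^3 = x^3 is a perfect cube, so E-series; the 4-jet and mu = 6 give E_6.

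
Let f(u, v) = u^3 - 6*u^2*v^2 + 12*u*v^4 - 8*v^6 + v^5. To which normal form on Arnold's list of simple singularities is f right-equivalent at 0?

The Hessian of f at 0 is [[0, 0], [0, 0]] with rank 0, so corank 2. A Groebner basis of the Jacobian ideal J(f) in C{u,v} is {v^4, u^3, -u^2/4 + u*v^2}; counting standard monomials gives mu = 8. Corank 2; j^3 = u^3 is a perfect cube, so E-series; the 5-jet and mu = 8 give E_8.

E_{8}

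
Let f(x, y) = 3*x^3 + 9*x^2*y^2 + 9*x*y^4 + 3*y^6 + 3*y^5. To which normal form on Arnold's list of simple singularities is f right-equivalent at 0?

E_8

The Hessian of f at 0 has rank 0. Corank 2; j^3 = 3*x^3 is a perfect cube, so E-series; the 5-jet and mu = 8 give E_8.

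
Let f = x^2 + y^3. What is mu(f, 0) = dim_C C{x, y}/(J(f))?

2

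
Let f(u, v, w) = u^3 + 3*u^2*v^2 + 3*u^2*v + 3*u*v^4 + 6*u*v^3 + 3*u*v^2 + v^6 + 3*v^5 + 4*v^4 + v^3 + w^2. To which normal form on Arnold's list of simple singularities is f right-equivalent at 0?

The Hessian of f at 0 is [[0, 0, 0], [0, 0, 0], [0, 0, 2]] with rank 1, so corank 2. A Groebner basis of the Jacobian ideal J(f) in C{u,v,w} is {u^3 + 3*u^2/2 + 3*u*v + 3*v^2/2, u^2*v - u^2 - 2*u*v - v^2, u^2/2 + u*v^2 + u*v + v^2/2, v^3, w}; counting standard monomials gives mu = 6. Corank 2; j^3 = (u + v)^3 is a perfect cube, so E-series; the 4-jet and mu = 6 give E_6.

E6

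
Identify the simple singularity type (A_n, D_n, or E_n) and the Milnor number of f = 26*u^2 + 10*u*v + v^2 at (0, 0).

The Hessian of f at 0 is [[52, 10], [10, 2]] with rank 2, so corank 0. A Groebner basis of the Jacobian ideal J(f) in C{u,v} is {u, v}; counting standard monomials gives mu = 1. Corank 0: nondegenerate Morse point, so A_1.

Type A_1, Milnor number mu = 1.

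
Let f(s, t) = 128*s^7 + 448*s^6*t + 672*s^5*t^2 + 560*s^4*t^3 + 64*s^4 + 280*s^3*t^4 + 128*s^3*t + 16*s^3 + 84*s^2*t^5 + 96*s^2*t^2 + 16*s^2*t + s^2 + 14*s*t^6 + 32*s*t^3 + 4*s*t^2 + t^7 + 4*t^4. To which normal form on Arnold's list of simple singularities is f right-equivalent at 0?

A6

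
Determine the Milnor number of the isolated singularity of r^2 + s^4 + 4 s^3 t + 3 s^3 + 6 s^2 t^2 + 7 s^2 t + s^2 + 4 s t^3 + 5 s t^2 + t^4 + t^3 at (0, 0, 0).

2

The Hessian of f at 0 is [[2, 0, 0], [0, 0, 0], [0, 0, 2]] with rank 2, so corank 1. A Groebner basis of the Jacobian ideal J(f) in C{s,t,r} is {t^2, s, r}; counting standard monomials gives mu = 2. Corank 1: A-series; mu = 2 gives A_2.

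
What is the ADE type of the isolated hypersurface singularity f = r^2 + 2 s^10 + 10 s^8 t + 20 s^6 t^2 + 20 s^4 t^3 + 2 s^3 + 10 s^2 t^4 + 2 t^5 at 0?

E_{8}

The Hessian of f at 0 is [[0, 0, 0], [0, 0, 0], [0, 0, 2]] with rank 1, so corank 2. A Groebner basis of the Jacobian ideal J(f) in C{s,t,r} is {t^4, s^2, r}; counting standard monomials gives mu = 8. Corank 2; j^3 = 2*s^3 is a perfect cube, so E-series; the 5-jet and mu = 8 give E_8.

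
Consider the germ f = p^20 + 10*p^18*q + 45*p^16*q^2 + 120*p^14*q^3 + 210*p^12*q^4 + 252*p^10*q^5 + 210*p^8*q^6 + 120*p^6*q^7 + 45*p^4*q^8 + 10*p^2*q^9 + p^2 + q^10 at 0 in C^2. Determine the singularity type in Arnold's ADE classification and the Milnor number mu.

Type A_{9}, Milnor number mu = 9.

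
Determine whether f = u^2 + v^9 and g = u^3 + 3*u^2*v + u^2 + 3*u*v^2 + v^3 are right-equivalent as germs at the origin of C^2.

The Hessian of f at 0 is [[2, 0], [0, 0]] with rank 1, so corank 1. A Groebner basis of the Jacobian ideal J(f) in C{u,v} is {v^8, u}; counting standard monomials gives mu = 8. Corank 1: A-series; mu = 8 gives A_8. The Hessian of g at 0 is [[2, 0], [0, 0]] with rank 1, so corank 1. A Groebner basis of the Jacobian ideal J(g) in C{u,v} is {v^2, u}; counting standard monomials gives mu = 2. Corank 1: A-series; mu = 2 gives A_2. f is A_8 but g is A_2, hence not right-equivalent.

No.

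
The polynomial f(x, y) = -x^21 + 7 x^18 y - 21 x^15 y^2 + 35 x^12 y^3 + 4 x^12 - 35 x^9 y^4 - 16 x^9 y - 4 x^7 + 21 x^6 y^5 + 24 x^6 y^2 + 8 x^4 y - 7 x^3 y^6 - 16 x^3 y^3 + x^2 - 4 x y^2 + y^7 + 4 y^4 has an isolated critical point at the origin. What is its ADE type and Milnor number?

Type A6, Milnor number mu = 6.

The Hessian of f at 0 is [[2, 0], [0, 0]] with rank 1, so corank 1. A Groebner basis of the Jacobian ideal J(f) in C{x,y} is {x^3, -x/2 + y^2}; counting standard monomials gives mu = 6. Corank 1: A-series; mu = 6 gives A_6.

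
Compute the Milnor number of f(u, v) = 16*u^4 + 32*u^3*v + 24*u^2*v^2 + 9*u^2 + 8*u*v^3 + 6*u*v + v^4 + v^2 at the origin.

3

The Hessian of f at 0 has rank 1. Corank 1: A-series; mu = 3 gives A_3.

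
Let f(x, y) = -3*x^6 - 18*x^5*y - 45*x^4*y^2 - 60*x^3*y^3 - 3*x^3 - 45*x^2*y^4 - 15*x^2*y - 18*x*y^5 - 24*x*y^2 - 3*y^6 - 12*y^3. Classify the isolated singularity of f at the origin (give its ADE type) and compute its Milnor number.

Type D7, Milnor number mu = 7.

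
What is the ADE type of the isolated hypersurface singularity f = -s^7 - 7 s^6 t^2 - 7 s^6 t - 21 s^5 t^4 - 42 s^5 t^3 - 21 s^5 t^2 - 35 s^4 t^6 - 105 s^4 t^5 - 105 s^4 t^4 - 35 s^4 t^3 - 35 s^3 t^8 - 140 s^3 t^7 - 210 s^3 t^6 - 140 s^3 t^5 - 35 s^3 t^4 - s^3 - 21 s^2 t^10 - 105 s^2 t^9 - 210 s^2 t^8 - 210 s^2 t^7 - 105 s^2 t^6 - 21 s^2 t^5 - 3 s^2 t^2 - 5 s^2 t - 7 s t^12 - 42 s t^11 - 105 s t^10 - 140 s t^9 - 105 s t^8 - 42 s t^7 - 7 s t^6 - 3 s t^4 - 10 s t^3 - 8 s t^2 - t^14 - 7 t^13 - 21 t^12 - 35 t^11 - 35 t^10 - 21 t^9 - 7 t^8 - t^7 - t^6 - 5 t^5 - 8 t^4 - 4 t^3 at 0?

D_8

The Hessian of f at 0 has rank 0. Corank 2; j^3 = -(s + t)*(s + 2*t)^2 has shape L^2 M (L != M), so D-series; mu = 8 gives D_8.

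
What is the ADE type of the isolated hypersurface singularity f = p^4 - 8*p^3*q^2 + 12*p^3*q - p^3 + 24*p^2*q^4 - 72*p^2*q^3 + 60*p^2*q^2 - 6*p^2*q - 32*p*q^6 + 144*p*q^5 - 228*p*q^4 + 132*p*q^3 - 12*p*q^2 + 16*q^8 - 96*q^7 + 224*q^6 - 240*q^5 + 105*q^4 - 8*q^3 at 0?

The Hessian of f at 0 is [[0, 0], [0, 0]] with rank 0, so corank 2. A Groebner basis of the Jacobian ideal J(f) in C{p,q} is {p^3 - 9*p^2 - 36*p*q - 36*q^2, p^2*q + 4*p^2 + 16*p*q + 16*q^2, -7*p^2/4 + p*q^2 - 7*p*q - 7*q^2, 3*p^2/4 + 3*p*q + q^3 + 3*q^2}; counting standard monomials gives mu = 6. Corank 2; j^3 = -(p + 2*q)^3 is a perfect cube, so E-series; the 4-jet and mu = 6 give E_6.

E6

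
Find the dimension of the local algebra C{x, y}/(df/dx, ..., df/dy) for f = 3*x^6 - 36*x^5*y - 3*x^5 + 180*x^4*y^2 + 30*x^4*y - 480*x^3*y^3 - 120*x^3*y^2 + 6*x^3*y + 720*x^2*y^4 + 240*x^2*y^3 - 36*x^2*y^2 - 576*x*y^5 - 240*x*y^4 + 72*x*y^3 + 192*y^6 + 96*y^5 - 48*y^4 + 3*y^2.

4

The Hessian of f at 0 is [[0, 0], [0, 6]] with rank 1, so corank 1. A Groebner basis of the Jacobian ideal J(f) in C{x,y} is {x^3 + y, x*y, y^2}; counting standard monomials gives mu = 4. Corank 1: A-series; mu = 4 gives A_4.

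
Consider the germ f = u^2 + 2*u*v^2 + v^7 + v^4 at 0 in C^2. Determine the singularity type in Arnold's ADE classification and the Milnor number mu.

Type A6, Milnor number mu = 6.

The Hessian of f at 0 has rank 1. Corank 1: A-series; mu = 6 gives A_6.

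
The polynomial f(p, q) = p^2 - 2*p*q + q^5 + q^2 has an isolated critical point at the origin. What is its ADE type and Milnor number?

Type A_{4}, Milnor number mu = 4.

The Hessian of f at 0 is [[2, -2], [-2, 2]] with rank 1, so corank 1. A Groebner basis of the Jacobian ideal J(f) in C{p,q} is {q^4, p - q}; counting standard monomials gives mu = 4. Corank 1: A-series; mu = 4 gives A_4.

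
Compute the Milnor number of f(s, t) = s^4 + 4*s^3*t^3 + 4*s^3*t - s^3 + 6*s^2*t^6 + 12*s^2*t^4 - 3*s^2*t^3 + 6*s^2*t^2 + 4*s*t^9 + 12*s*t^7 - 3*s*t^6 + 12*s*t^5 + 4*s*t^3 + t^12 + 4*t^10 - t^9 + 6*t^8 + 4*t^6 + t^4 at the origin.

The Hessian of f at 0 has rank 0. Corank 2; j^3 = -s^3 is a perfect cube, so E-series; the 4-jet and mu = 6 give E_6.

6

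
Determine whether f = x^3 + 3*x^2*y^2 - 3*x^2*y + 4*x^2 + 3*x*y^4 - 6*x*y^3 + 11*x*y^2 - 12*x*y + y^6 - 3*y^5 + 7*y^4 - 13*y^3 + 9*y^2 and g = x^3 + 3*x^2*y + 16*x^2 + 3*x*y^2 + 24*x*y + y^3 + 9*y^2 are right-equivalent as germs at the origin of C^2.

The Hessian of f at 0 is [[8, -12], [-12, 18]] with rank 1, so corank 1. A Groebner basis of the Jacobian ideal J(f) in C{x,y} is {y^2, x - 3*y/2}; counting standard monomials gives mu = 2. Corank 1: A-series; mu = 2 gives A_2. The Hessian of g at 0 is [[32, 24], [24, 18]] with rank 1, so corank 1. A Groebner basis of the Jacobian ideal J(g) in C{x,y} is {y^2, x + 3*y/4}; counting standard monomials gives mu = 2. Corank 1: A-series; mu = 2 gives A_2. Both have type A_2, hence right-equivalent.

Yes.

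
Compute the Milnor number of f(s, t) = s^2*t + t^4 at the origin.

The Hessian of f at 0 is [[0, 0], [0, 0]] with rank 0, so corank 2. A Groebner basis of the Jacobian ideal J(f) in C{s,t} is {s^3, s^2/4 + t^3, s*t}; counting standard monomials gives mu = 5. Corank 2; j^3 = s^2*t has shape L^2 M (L != M), so D-series; mu = 5 gives D_5.

5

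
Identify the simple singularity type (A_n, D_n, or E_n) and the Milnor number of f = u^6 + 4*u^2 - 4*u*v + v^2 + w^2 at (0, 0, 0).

The Hessian of f at 0 has rank 2. Corank 1: A-series; mu = 5 gives A_5.

Type A_{5}, Milnor number mu = 5.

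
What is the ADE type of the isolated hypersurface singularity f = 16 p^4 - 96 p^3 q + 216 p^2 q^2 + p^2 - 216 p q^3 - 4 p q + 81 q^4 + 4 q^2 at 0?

A_3

The Hessian of f at 0 has rank 1. Corank 1: A-series; mu = 3 gives A_3.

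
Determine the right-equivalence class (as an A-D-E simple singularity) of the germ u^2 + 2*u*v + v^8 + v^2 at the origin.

A_7

The Hessian of f at 0 has rank 1. Corank 1: A-series; mu = 7 gives A_7.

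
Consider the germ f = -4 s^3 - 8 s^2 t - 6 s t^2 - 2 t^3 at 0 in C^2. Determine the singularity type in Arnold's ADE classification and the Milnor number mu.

The Hessian of f at 0 has rank 0. Corank 2; j^3 = -2*(s + t)*(2*s^2 + 2*s*t + t^2) splits into three distinct lines over C (the quadratic factor has nonzero discriminant), so D_4.

Type D_4, Milnor number mu = 4.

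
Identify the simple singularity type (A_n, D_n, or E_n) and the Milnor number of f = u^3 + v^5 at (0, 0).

The Hessian of f at 0 has rank 0. Corank 2; j^3 = u^3 is a perfect cube, so E-series; the 5-jet and mu = 8 give E_8.

Type E_8, Milnor number mu = 8.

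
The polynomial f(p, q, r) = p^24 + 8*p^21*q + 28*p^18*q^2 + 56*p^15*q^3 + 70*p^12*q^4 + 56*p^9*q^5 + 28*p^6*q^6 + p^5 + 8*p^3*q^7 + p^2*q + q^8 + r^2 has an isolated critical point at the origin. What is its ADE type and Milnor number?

Type D_{9}, Milnor number mu = 9.

The Hessian of f at 0 has rank 1. Corank 2; j^3 = p^2*q has shape L^2 M (L != M), so D-series; mu = 9 gives D_9.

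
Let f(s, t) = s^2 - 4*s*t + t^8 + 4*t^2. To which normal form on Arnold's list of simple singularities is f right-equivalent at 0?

The Hessian of f at 0 has rank 1. Corank 1: A-series; mu = 7 gives A_7.

A_{7}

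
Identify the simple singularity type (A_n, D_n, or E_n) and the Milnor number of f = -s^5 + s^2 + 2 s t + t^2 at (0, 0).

Type A_4, Milnor number mu = 4.

The Hessian of f at 0 is [[2, 2], [2, 2]] with rank 1, so corank 1. A Groebner basis of the Jacobian ideal J(f) in C{s,t} is {t^4, s + t}; counting standard monomials gives mu = 4. Corank 1: A-series; mu = 4 gives A_4.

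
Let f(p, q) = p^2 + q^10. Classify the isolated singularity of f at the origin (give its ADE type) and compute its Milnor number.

Type A9, Milnor number mu = 9.

The Hessian of f at 0 is [[2, 0], [0, 0]] with rank 1, so corank 1. A Groebner basis of the Jacobian ideal J(f) in C{p,q} is {q^9, p}; counting standard monomials gives mu = 9. Corank 1: A-series; mu = 9 gives A_9.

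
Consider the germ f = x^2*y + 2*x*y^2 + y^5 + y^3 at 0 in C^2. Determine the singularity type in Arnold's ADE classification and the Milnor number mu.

Type D6, Milnor number mu = 6.

The Hessian of f at 0 has rank 0. Corank 2; j^3 = y*(x + y)^2 has shape L^2 M (L != M), so D-series; mu = 6 gives D_6.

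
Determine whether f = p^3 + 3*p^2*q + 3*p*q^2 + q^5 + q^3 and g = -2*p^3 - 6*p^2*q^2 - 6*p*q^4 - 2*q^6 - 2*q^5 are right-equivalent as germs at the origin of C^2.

The Hessian of f at 0 is [[0, 0], [0, 0]] with rank 0, so corank 2. A Groebner basis of the Jacobian ideal J(f) in C{p,q} is {q^4, p^2 + 2*p*q + q^2}; counting standard monomials gives mu = 8. Corank 2; j^3 = (p + q)^3 is a perfect cube, so E-series; the 5-jet and mu = 8 give E_8. The Hessian of g at 0 is [[0, 0], [0, 0]] with rank 0, so corank 2. A Groebner basis of the Jacobian ideal J(g) in C{p,q} is {q^4, p^3, p^2/2 + p*q^2}; counting standard monomials gives mu = 8. Corank 2; j^3 = -2*p^3 is a perfect cube, so E-series; the 5-jet and mu = 8 give E_8. Both have type E_8, hence right-equivalent.

Yes.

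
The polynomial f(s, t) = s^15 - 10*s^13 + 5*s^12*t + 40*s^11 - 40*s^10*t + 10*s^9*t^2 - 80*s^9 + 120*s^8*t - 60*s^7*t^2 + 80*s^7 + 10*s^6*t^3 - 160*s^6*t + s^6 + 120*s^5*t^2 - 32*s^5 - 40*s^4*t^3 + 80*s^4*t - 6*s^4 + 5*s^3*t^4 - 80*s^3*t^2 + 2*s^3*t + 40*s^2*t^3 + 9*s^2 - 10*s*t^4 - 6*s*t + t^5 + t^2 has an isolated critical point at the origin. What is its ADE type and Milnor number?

Type A_4, Milnor number mu = 4.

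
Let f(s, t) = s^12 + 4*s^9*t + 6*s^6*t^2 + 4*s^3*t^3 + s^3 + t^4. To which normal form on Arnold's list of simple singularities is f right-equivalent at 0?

The Hessian of f at 0 has rank 0. Corank 2; j^3 = s^3 is a perfect cube, so E-series; the 4-jet and mu = 6 give E_6.

E6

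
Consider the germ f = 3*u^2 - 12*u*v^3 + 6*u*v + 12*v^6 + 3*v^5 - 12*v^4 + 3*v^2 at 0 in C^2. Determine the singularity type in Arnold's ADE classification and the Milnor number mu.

Type A_{4}, Milnor number mu = 4.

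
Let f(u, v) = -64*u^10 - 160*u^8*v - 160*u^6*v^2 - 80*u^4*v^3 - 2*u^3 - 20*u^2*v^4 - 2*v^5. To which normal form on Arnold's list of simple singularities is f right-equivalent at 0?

E_8

The Hessian of f at 0 has rank 0. Corank 2; j^3 = -2*u^3 is a perfect cube, so E-series; the 5-jet and mu = 8 give E_8.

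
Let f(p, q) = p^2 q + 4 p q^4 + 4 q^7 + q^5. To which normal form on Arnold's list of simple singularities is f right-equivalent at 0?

The Hessian of f at 0 has rank 0. Corank 2; j^3 = p^2*q has shape L^2 M (L != M), so D-series; mu = 6 gives D_6.

D6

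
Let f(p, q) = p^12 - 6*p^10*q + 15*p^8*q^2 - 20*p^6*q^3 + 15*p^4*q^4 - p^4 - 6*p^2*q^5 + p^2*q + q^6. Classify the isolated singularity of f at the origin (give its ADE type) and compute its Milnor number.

Type D_{7}, Milnor number mu = 7.

The Hessian of f at 0 is [[0, 0], [0, 0]] with rank 0, so corank 2. A Groebner basis of the Jacobian ideal J(f) in C{p,q} is {p^2/6 + q^5, p^3, p*q}; counting standard monomials gives mu = 7. Corank 2; j^3 = p^2*q has shape L^2 M (L != M), so D-series; mu = 7 gives D_7.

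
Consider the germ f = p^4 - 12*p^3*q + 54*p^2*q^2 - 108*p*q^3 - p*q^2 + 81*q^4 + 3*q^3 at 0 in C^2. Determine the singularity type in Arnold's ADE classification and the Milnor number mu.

Type D_5, Milnor number mu = 5.

The Hessian of f at 0 is [[0, 0], [0, 0]] with rank 0, so corank 2. A Groebner basis of the Jacobian ideal J(f) in C{p,q} is {p^3 - q^2/4, q^3, p*q - 3*q^2}; counting standard monomials gives mu = 5. Corank 2; j^3 = -q^2*(p - 3*q) has shape L^2 M (L != M), so D-series; mu = 5 gives D_5.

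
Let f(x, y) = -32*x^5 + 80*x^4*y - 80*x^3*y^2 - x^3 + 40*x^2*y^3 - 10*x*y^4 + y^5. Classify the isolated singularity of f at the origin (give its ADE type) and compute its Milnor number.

Type E_{8}, Milnor number mu = 8.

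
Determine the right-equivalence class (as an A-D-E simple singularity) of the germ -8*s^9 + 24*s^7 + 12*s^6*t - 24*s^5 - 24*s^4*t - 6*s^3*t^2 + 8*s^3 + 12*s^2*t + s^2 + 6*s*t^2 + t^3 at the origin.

A_{2}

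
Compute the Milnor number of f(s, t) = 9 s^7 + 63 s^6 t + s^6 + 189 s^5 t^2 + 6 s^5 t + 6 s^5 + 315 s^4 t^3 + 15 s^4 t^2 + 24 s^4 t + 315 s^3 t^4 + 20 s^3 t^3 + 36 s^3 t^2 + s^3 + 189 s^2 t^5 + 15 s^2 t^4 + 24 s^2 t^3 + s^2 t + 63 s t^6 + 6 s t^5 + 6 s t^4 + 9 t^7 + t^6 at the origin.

7

The Hessian of f at 0 has rank 0. Corank 2; j^3 = s^2*(s + t) has shape L^2 M (L != M), so D-series; mu = 7 gives D_7.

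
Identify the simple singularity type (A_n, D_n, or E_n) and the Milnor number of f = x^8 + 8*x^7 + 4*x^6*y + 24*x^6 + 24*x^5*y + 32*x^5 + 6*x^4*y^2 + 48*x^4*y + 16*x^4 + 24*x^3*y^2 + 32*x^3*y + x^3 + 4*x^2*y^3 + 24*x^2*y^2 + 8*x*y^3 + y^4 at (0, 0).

Type E_6, Milnor number mu = 6.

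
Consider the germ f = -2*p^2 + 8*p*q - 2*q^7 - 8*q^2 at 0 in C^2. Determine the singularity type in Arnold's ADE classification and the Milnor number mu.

The Hessian of f at 0 is [[-4, 8], [8, -16]] with rank 1, so corank 1. A Groebner basis of the Jacobian ideal J(f) in C{p,q} is {q^6, p - 2*q}; counting standard monomials gives mu = 6. Corank 1: A-series; mu = 6 gives A_6.

Type A_6, Milnor number mu = 6.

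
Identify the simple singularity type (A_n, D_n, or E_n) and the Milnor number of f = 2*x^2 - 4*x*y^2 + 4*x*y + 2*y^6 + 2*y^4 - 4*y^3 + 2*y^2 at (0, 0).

The Hessian of f at 0 has rank 1. Corank 1: A-series; mu = 5 gives A_5.

Type A5, Milnor number mu = 5.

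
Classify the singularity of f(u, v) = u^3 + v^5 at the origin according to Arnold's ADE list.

The Hessian of f at 0 has rank 0. Corank 2; j^3 = u^3 is a perfect cube, so E-series; the 5-jet and mu = 8 give E_8.

E_{8}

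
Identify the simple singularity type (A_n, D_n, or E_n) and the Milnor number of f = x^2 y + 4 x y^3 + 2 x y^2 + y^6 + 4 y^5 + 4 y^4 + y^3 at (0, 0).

Type D_{7}, Milnor number mu = 7.

The Hessian of f at 0 has rank 0. Corank 2; j^3 = y*(x + y)^2 has shape L^2 M (L != M), so D-series; mu = 7 gives D_7.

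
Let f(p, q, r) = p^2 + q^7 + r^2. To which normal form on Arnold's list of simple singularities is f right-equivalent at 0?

A6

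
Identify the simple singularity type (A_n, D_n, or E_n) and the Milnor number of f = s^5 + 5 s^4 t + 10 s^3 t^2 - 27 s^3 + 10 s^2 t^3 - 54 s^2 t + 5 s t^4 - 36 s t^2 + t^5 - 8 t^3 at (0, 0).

The Hessian of f at 0 has rank 0. Corank 2; j^3 = -(3*s + 2*t)^3 is a perfect cube, so E-series; the 5-jet and mu = 8 give E_8.

Type E_{8}, Milnor number mu = 8.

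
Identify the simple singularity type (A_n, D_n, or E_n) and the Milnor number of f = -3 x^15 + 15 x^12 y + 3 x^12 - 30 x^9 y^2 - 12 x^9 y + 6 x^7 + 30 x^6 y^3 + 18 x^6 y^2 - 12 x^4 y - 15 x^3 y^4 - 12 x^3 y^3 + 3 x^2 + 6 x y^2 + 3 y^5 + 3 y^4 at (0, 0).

Type A4, Milnor number mu = 4.

The Hessian of f at 0 is [[6, 0], [0, 0]] with rank 1, so corank 1. A Groebner basis of the Jacobian ideal J(f) in C{x,y} is {x^2, x + y^2}; counting standard monomials gives mu = 4. Corank 1: A-series; mu = 4 gives A_4.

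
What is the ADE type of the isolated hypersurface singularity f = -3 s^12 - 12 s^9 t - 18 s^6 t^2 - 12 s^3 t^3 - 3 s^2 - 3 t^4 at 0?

The Hessian of f at 0 is [[-6, 0], [0, 0]] with rank 1, so corank 1. A Groebner basis of the Jacobian ideal J(f) in C{s,t} is {t^3, s}; counting standard monomials gives mu = 3. Corank 1: A-series; mu = 3 gives A_3.

A_3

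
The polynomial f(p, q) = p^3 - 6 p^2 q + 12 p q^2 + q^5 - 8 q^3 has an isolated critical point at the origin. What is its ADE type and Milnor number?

The Hessian of f at 0 has rank 0. Corank 2; j^3 = (p - 2*q)^3 is a perfect cube, so E-series; the 5-jet and mu = 8 give E_8.

Type E_8, Milnor number mu = 8.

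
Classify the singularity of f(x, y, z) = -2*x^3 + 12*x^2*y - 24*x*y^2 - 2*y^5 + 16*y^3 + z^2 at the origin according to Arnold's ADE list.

The Hessian of f at 0 is [[0, 0, 0], [0, 0, 0], [0, 0, 2]] with rank 1, so corank 2. A Groebner basis of the Jacobian ideal J(f) in C{x,y,z} is {y^4, x^2 - 4*x*y + 4*y^2, z}; counting standard monomials gives mu = 8. Corank 2; j^3 = -2*(x - 2*y)^3 is a perfect cube, so E-series; the 5-jet and mu = 8 give E_8.

E_8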